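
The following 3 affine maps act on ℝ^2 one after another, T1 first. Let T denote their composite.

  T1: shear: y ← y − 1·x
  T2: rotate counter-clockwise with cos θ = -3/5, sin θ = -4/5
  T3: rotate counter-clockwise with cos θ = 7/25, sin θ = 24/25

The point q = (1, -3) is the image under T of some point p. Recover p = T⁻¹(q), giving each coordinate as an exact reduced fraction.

T1 = [1 0 0; -1 1 0; 0 0 1]
T2·T1 = [-7/5 4/5 0; -1/5 -3/5 0; 0 0 1]
T3·…·T1 = [-1/5 4/5 0; -7/5 3/5 0; 0 0 1]
det M = 1; M⁻¹ = [3/5 -4/5 0; 7/5 -1/5 0; 0 0 1]
M⁻¹ · (1, -3)ᵀ = (3, 2)ᵀ

p = (3, 2)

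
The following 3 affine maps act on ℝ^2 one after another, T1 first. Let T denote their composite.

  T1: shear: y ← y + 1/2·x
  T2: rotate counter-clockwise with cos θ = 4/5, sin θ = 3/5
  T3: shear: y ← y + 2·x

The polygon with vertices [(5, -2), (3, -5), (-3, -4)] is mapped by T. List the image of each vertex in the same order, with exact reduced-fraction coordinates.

image vertices: (37/10, 54/5), (9/2, 8), (9/10, -22/5)

T1 shear: y ← y + 1/2·x: (5, -2) → (5, 1/2); (3, -5) → (3, -7/2); (-3, -4) → (-3, -11/2)
T2 rotate counter-clockwise with cos θ = 4/5, sin θ = 3/5: (5, 1/2) → (37/10, 17/5); (3, -7/2) → (9/2, -1); (-3, -11/2) → (9/10, -31/5)
T3 shear: y ← y + 2·x: (37/10, 17/5) → (37/10, 54/5); (9/2, -1) → (9/2, 8); (9/10, -31/5) → (9/10, -22/5)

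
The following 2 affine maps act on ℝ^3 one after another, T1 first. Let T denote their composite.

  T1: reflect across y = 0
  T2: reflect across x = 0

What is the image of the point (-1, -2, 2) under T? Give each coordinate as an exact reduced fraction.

T1 reflect across y = 0: (-1, -2, 2) → (-1, 2, 2)
T2 reflect across x = 0: (-1, 2, 2) → (1, 2, 2)

T(p) = (1, 2, 2)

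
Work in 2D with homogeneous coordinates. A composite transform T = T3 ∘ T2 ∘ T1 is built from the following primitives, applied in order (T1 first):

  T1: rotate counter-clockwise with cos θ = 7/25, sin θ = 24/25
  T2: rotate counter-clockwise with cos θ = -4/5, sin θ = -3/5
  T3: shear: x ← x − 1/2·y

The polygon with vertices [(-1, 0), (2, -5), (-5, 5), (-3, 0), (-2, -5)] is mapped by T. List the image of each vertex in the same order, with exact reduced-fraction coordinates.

image vertices: (-41/50, 117/125), (-54/25, -454/125), (-3/10, 161/25), (-123/50, 351/125), (-136/25, 14/125)

T1 rotate counter-clockwise with cos θ = 7/25, sin θ = 24/25: (-1, 0) → (-7/25, -24/25); (2, -5) → (134/25, 13/25); (-5, 5) → (-31/5, -17/5); (-3, 0) → (-21/25, -72/25); (-2, -5) → (106/25, -83/25)
T2 rotate counter-clockwise with cos θ = -4/5, sin θ = -3/5: (-7/25, -24/25) → (-44/125, 117/125); (134/25, 13/25) → (-497/125, -454/125); (-31/5, -17/5) → (73/25, 161/25); (-21/25, -72/25) → (-132/125, 351/125); (106/25, -83/25) → (-673/125, 14/125)
T3 shear: x ← x − 1/2·y: (-44/125, 117/125) → (-41/50, 117/125); (-497/125, -454/125) → (-54/25, -454/125); (73/25, 161/25) → (-3/10, 161/25); (-132/125, 351/125) → (-123/50, 351/125); (-673/125, 14/125) → (-136/25, 14/125)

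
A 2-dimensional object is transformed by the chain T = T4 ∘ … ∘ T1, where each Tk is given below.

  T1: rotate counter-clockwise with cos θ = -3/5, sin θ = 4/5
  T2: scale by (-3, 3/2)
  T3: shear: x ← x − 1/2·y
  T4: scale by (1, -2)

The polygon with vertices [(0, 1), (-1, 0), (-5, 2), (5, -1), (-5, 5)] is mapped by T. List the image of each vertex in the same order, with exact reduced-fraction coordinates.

image vertices: (57/20, 9/5), (-6/5, 12/5), (-3/10, 78/5), (63/20, -69/5), (33/4, 21)

T1 rotate counter-clockwise with cos θ = -3/5, sin θ = 4/5: (0, 1) → (-4/5, -3/5); (-1, 0) → (3/5, -4/5); (-5, 2) → (7/5, -26/5); (5, -1) → (-11/5, 23/5); (-5, 5) → (-1, -7)
T2 scale by (-3, 3/2): (-4/5, -3/5) → (12/5, -9/10); (3/5, -4/5) → (-9/5, -6/5); (7/5, -26/5) → (-21/5, -39/5); (-11/5, 23/5) → (33/5, 69/10); (-1, -7) → (3, -21/2)
T3 shear: x ← x − 1/2·y: (12/5, -9/10) → (57/20, -9/10); (-9/5, -6/5) → (-6/5, -6/5); (-21/5, -39/5) → (-3/10, -39/5); (33/5, 69/10) → (63/20, 69/10); (3, -21/2) → (33/4, -21/2)
T4 scale by (1, -2): (57/20, -9/10) → (57/20, 9/5); (-6/5, -6/5) → (-6/5, 12/5); (-3/10, -39/5) → (-3/10, 78/5); (63/20, 69/10) → (63/20, -69/5); (33/4, -21/2) → (33/4, 21)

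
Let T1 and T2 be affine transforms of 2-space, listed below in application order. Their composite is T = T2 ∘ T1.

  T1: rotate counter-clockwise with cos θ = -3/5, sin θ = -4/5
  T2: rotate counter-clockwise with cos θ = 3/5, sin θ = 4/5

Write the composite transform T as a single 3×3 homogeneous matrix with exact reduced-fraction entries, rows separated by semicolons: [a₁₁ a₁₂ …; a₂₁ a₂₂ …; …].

T1 = [-3/5 4/5 0; -4/5 -3/5 0; 0 0 1]
T2·T1 = [7/25 24/25 0; -24/25 7/25 0; 0 0 1]

T = [7/25 24/25 0; -24/25 7/25 0; 0 0 1]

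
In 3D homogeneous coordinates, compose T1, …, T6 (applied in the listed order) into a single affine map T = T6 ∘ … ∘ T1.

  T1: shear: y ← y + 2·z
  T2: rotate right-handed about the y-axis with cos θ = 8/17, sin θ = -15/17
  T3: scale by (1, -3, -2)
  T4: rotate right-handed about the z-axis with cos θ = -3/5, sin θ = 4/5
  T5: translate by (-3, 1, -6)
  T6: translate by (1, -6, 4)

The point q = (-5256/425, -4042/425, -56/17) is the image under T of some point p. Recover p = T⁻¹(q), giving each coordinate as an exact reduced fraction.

p = (9/5, 1/3, -2)

T1 = [1 0 0 0; 0 1 2 0; 0 0 1 0; 0 0 0 1]
T2·T1 = [8/17 0 -15/17 0; 0 1 2 0; 15/17 0 8/17 0; 0 0 0 1]
T3·…·T1 = [8/17 0 -15/17 0; 0 -3 -6 0; -30/17 0 -16/17 0; 0 0 0 1]
T4·…·T1 = [-24/85 12/5 453/85 0; 32/85 9/5 246/85 0; -30/17 0 -16/17 0; 0 0 0 1]
T5·…·T1 = [-24/85 12/5 453/85 -3; 32/85 9/5 246/85 1; -30/17 0 -16/17 -6; 0 0 0 1]
T6·…·T1 = [-24/85 12/5 453/85 -2; 32/85 9/5 246/85 -5; -30/17 0 -16/17 -2; 0 0 0 1]
det M = 6; M⁻¹ = [-24/85 32/85 -15/34 37/85; -202/255 137/85 8/17 1891/255; 9/17 -12/17 -4/17 -50/17; 0 0 0 1]
M⁻¹ · (-5256/425, -4042/425, -56/17)ᵀ = (9/5, 1/3, -2)ᵀ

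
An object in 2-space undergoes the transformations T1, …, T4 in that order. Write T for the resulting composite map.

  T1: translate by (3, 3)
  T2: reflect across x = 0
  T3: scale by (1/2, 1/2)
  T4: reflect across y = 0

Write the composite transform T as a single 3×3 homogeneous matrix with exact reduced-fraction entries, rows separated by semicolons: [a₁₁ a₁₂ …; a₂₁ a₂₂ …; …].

T1 = [1 0 3; 0 1 3; 0 0 1]
T2·T1 = [-1 0 -3; 0 1 3; 0 0 1]
T3·…·T1 = [-1/2 0 -3/2; 0 1/2 3/2; 0 0 1]
T4·…·T1 = [-1/2 0 -3/2; 0 -1/2 -3/2; 0 0 1]

T = [-1/2 0 -3/2; 0 -1/2 -3/2; 0 0 1]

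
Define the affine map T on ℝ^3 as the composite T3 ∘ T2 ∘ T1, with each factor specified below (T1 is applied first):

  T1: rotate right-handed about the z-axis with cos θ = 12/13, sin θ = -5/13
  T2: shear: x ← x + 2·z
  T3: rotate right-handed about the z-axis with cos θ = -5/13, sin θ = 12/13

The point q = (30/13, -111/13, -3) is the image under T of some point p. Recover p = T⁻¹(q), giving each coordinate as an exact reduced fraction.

T1 = [12/13 5/13 0 0; -5/13 12/13 0 0; 0 0 1 0; 0 0 0 1]
T2·T1 = [12/13 5/13 2 0; -5/13 12/13 0 0; 0 0 1 0; 0 0 0 1]
T3·…·T1 = [0 -1 -10/13 0; 1 0 24/13 0; 0 0 1 0; 0 0 0 1]
det M = 1; M⁻¹ = [0 1 -24/13 0; -1 0 -10/13 0; 0 0 1 0; 0 0 0 1]
M⁻¹ · (30/13, -111/13, -3)ᵀ = (-3, 0, -3)ᵀ

p = (-3, 0, -3)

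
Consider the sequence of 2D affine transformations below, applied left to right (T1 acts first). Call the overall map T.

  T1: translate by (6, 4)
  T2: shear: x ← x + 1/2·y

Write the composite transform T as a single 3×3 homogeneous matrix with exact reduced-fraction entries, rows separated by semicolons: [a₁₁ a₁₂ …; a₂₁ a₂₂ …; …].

T = [1 1/2 8; 0 1 4; 0 0 1]

T1 = [1 0 6; 0 1 4; 0 0 1]
T2·T1 = [1 1/2 8; 0 1 4; 0 0 1]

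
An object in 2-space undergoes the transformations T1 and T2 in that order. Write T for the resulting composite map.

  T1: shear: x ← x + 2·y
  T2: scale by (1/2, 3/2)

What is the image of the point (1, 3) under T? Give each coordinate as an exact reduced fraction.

T1 shear: x ← x + 2·y: (1, 3) → (7, 3)
T2 scale by (1/2, 3/2): (7, 3) → (7/2, 9/2)

T(p) = (7/2, 9/2)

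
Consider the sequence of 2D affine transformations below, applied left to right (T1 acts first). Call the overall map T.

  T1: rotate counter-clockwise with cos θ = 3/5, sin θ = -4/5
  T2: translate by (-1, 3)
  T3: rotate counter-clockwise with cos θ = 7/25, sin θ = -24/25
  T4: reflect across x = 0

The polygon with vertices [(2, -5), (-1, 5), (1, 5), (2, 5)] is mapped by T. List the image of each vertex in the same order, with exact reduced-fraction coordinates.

image vertices: (13/5, 16/5), (-36/5, -2/5), (-6, -2), (-27/5, -14/5)

T1 rotate counter-clockwise with cos θ = 3/5, sin θ = -4/5: (2, -5) → (-14/5, -23/5); (-1, 5) → (17/5, 19/5); (1, 5) → (23/5, 11/5); (2, 5) → (26/5, 7/5)
T2 translate by (-1, 3): (-14/5, -23/5) → (-19/5, -8/5); (17/5, 19/5) → (12/5, 34/5); (23/5, 11/5) → (18/5, 26/5); (26/5, 7/5) → (21/5, 22/5)
T3 rotate counter-clockwise with cos θ = 7/25, sin θ = -24/25: (-19/5, -8/5) → (-13/5, 16/5); (12/5, 34/5) → (36/5, -2/5); (18/5, 26/5) → (6, -2); (21/5, 22/5) → (27/5, -14/5)
T4 reflect across x = 0: (-13/5, 16/5) → (13/5, 16/5); (36/5, -2/5) → (-36/5, -2/5); (6, -2) → (-6, -2); (27/5, -14/5) → (-27/5, -14/5)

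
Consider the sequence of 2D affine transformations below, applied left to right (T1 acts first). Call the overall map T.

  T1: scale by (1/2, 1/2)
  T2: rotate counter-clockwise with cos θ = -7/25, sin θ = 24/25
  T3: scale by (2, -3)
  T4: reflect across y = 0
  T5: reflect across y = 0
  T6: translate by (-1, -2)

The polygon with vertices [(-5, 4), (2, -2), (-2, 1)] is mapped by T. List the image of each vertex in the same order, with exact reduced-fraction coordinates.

T1 scale by (1/2, 1/2): (-5, 4) → (-5/2, 2); (2, -2) → (1, -1); (-2, 1) → (-1, 1/2)
T2 rotate counter-clockwise with cos θ = -7/25, sin θ = 24/25: (-5/2, 2) → (-61/50, -74/25); (1, -1) → (17/25, 31/25); (-1, 1/2) → (-1/5, -11/10)
T3 scale by (2, -3): (-61/50, -74/25) → (-61/25, 222/25); (17/25, 31/25) → (34/25, -93/25); (-1/5, -11/10) → (-2/5, 33/10)
T4 reflect across y = 0: (-61/25, 222/25) → (-61/25, -222/25); (34/25, -93/25) → (34/25, 93/25); (-2/5, 33/10) → (-2/5, -33/10)
T5 reflect across y = 0: (-61/25, -222/25) → (-61/25, 222/25); (34/25, 93/25) → (34/25, -93/25); (-2/5, -33/10) → (-2/5, 33/10)
T6 translate by (-1, -2): (-61/25, 222/25) → (-86/25, 172/25); (34/25, -93/25) → (9/25, -143/25); (-2/5, 33/10) → (-7/5, 13/10)

image vertices: (-86/25, 172/25), (9/25, -143/25), (-7/5, 13/10)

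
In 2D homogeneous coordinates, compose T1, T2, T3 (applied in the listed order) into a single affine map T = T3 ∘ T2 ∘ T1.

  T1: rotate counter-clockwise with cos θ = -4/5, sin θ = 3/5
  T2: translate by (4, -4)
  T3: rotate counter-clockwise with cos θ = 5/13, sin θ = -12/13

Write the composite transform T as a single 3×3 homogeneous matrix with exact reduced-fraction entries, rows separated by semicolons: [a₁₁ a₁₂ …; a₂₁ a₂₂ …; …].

T1 = [-4/5 -3/5 0; 3/5 -4/5 0; 0 0 1]
T2·T1 = [-4/5 -3/5 4; 3/5 -4/5 -4; 0 0 1]
T3·…·T1 = [16/65 -63/65 -28/13; 63/65 16/65 -68/13; 0 0 1]

T = [16/65 -63/65 -28/13; 63/65 16/65 -68/13; 0 0 1]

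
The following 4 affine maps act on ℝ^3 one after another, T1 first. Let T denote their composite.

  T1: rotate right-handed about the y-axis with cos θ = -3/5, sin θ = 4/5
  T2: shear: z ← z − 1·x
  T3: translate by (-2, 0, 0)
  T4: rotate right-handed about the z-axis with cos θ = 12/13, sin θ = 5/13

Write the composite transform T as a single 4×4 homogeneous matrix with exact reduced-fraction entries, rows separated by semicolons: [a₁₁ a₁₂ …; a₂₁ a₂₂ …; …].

T = [-36/65 -5/13 48/65 -24/13; -3/13 12/13 4/13 -10/13; -1/5 0 -7/5 0; 0 0 0 1]

T1 = [-3/5 0 4/5 0; 0 1 0 0; -4/5 0 -3/5 0; 0 0 0 1]
T2·T1 = [-3/5 0 4/5 0; 0 1 0 0; -1/5 0 -7/5 0; 0 0 0 1]
T3·…·T1 = [-3/5 0 4/5 -2; 0 1 0 0; -1/5 0 -7/5 0; 0 0 0 1]
T4·…·T1 = [-36/65 -5/13 48/65 -24/13; -3/13 12/13 4/13 -10/13; -1/5 0 -7/5 0; 0 0 0 1]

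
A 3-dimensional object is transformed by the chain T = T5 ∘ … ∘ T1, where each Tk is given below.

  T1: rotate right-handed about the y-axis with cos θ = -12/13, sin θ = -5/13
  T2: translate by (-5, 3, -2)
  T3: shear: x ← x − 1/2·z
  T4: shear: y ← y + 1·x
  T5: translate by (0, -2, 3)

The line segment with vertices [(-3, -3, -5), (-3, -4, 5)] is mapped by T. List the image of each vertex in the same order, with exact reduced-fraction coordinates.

image vertices: (-27/26, -79/26, 58/13), (-7/26, -85/26, -62/13)

T1 rotate right-handed about the y-axis with cos θ = -12/13, sin θ = -5/13: (-3, -3, -5) → (61/13, -3, 45/13); (-3, -4, 5) → (11/13, -4, -75/13)
T2 translate by (-5, 3, -2): (61/13, -3, 45/13) → (-4/13, 0, 19/13); (11/13, -4, -75/13) → (-54/13, -1, -101/13)
T3 shear: x ← x − 1/2·z: (-4/13, 0, 19/13) → (-27/26, 0, 19/13); (-54/13, -1, -101/13) → (-7/26, -1, -101/13)
T4 shear: y ← y + 1·x: (-27/26, 0, 19/13) → (-27/26, -27/26, 19/13); (-7/26, -1, -101/13) → (-7/26, -33/26, -101/13)
T5 translate by (0, -2, 3): (-27/26, -27/26, 19/13) → (-27/26, -79/26, 58/13); (-7/26, -33/26, -101/13) → (-7/26, -85/26, -62/13)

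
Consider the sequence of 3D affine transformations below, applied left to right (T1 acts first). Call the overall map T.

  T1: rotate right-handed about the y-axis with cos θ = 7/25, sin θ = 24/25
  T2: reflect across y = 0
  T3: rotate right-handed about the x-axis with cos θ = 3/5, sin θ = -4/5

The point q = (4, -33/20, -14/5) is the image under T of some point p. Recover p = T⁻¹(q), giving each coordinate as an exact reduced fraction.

T1 = [7/25 0 24/25 0; 0 1 0 0; -24/25 0 7/25 0; 0 0 0 1]
T2·T1 = [7/25 0 24/25 0; 0 -1 0 0; -24/25 0 7/25 0; 0 0 0 1]
T3·…·T1 = [7/25 0 24/25 0; -96/125 -3/5 28/125 0; -72/125 4/5 21/125 0; 0 0 0 1]
det M = -1; M⁻¹ = [7/25 -96/125 -72/125 0; 0 -3/5 4/5 0; 24/25 28/125 21/125 0; 0 0 0 1]
M⁻¹ · (4, -33/20, -14/5)ᵀ = (4, -5/4, 3)ᵀ

p = (4, -5/4, 3)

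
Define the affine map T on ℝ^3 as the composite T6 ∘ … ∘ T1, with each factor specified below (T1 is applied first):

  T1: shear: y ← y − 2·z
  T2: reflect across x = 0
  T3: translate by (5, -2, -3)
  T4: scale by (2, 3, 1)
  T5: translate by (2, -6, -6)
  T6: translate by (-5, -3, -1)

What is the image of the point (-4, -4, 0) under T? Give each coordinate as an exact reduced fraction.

T1 shear: y ← y − 2·z: (-4, -4, 0) → (-4, -4, 0)
T2 reflect across x = 0: (-4, -4, 0) → (4, -4, 0)
T3 translate by (5, -2, -3): (4, -4, 0) → (9, -6, -3)
T4 scale by (2, 3, 1): (9, -6, -3) → (18, -18, -3)
T5 translate by (2, -6, -6): (18, -18, -3) → (20, -24, -9)
T6 translate by (-5, -3, -1): (20, -24, -9) → (15, -27, -10)

T(p) = (15, -27, -10)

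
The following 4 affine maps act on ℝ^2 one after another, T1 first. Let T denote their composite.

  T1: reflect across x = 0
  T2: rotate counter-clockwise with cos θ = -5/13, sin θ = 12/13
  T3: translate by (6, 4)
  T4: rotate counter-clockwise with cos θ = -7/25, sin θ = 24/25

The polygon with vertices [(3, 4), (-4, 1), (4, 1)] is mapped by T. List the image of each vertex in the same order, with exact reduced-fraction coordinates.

T1 reflect across x = 0: (3, 4) → (-3, 4); (-4, 1) → (4, 1); (4, 1) → (-4, 1)
T2 rotate counter-clockwise with cos θ = -5/13, sin θ = 12/13: (-3, 4) → (-33/13, -56/13); (4, 1) → (-32/13, 43/13); (-4, 1) → (8/13, -53/13)
T3 translate by (6, 4): (-33/13, -56/13) → (45/13, -4/13); (-32/13, 43/13) → (46/13, 95/13); (8/13, -53/13) → (86/13, -1/13)
T4 rotate counter-clockwise with cos θ = -7/25, sin θ = 24/25: (45/13, -4/13) → (-219/325, 1108/325); (46/13, 95/13) → (-2602/325, 439/325); (86/13, -1/13) → (-578/325, 2071/325)

image vertices: (-219/325, 1108/325), (-2602/325, 439/325), (-578/325, 2071/325)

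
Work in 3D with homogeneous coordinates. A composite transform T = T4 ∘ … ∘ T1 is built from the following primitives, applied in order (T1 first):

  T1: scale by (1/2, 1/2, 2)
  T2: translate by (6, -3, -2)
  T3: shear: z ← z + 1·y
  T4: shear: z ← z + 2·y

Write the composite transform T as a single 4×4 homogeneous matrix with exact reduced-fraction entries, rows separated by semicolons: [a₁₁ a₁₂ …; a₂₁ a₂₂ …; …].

T = [1/2 0 0 6; 0 1/2 0 -3; 0 3/2 2 -11; 0 0 0 1]

T1 = [1/2 0 0 0; 0 1/2 0 0; 0 0 2 0; 0 0 0 1]
T2·T1 = [1/2 0 0 6; 0 1/2 0 -3; 0 0 2 -2; 0 0 0 1]
T3·…·T1 = [1/2 0 0 6; 0 1/2 0 -3; 0 1/2 2 -5; 0 0 0 1]
T4·…·T1 = [1/2 0 0 6; 0 1/2 0 -3; 0 3/2 2 -11; 0 0 0 1]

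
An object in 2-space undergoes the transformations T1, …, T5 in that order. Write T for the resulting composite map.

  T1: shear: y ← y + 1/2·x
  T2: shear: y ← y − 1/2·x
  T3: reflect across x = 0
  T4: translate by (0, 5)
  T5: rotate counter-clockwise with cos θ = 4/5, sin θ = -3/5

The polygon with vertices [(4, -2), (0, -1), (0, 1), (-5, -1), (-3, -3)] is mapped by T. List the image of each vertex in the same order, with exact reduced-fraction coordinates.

image vertices: (-7/5, 24/5), (12/5, 16/5), (18/5, 24/5), (32/5, 1/5), (18/5, -1/5)

T1 shear: y ← y + 1/2·x: (4, -2) → (4, 0); (0, -1) → (0, -1); (0, 1) → (0, 1); (-5, -1) → (-5, -7/2); (-3, -3) → (-3, -9/2)
T2 shear: y ← y − 1/2·x: (4, 0) → (4, -2); (0, -1) → (0, -1); (0, 1) → (0, 1); (-5, -7/2) → (-5, -1); (-3, -9/2) → (-3, -3)
T3 reflect across x = 0: (4, -2) → (-4, -2); (0, -1) → (0, -1); (0, 1) → (0, 1); (-5, -1) → (5, -1); (-3, -3) → (3, -3)
T4 translate by (0, 5): (-4, -2) → (-4, 3); (0, -1) → (0, 4); (0, 1) → (0, 6); (5, -1) → (5, 4); (3, -3) → (3, 2)
T5 rotate counter-clockwise with cos θ = 4/5, sin θ = -3/5: (-4, 3) → (-7/5, 24/5); (0, 4) → (12/5, 16/5); (0, 6) → (18/5, 24/5); (5, 4) → (32/5, 1/5); (3, 2) → (18/5, -1/5)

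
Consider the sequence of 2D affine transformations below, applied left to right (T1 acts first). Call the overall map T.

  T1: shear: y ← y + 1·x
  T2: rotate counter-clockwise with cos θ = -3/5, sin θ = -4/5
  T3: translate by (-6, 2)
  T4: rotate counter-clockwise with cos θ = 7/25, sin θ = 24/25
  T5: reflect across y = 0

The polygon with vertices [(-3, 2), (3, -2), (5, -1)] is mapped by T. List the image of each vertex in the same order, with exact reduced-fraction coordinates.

image vertices: (-31/5, 17/5), (-1, 7), (13/5, 34/5)

T1 shear: y ← y + 1·x: (-3, 2) → (-3, -1); (3, -2) → (3, 1); (5, -1) → (5, 4)
T2 rotate counter-clockwise with cos θ = -3/5, sin θ = -4/5: (-3, -1) → (1, 3); (3, 1) → (-1, -3); (5, 4) → (1/5, -32/5)
T3 translate by (-6, 2): (1, 3) → (-5, 5); (-1, -3) → (-7, -1); (1/5, -32/5) → (-29/5, -22/5)
T4 rotate counter-clockwise with cos θ = 7/25, sin θ = 24/25: (-5, 5) → (-31/5, -17/5); (-7, -1) → (-1, -7); (-29/5, -22/5) → (13/5, -34/5)
T5 reflect across y = 0: (-31/5, -17/5) → (-31/5, 17/5); (-1, -7) → (-1, 7); (13/5, -34/5) → (13/5, 34/5)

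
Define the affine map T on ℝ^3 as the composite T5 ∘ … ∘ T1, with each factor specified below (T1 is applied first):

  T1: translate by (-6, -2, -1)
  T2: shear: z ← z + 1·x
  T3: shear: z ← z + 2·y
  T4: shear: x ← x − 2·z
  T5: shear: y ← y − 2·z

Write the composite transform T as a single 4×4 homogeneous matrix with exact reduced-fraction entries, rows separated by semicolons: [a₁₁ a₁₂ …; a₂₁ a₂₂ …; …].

T = [-1 -4 -2 16; -2 -3 -2 20; 1 2 1 -11; 0 0 0 1]

T1 = [1 0 0 -6; 0 1 0 -2; 0 0 1 -1; 0 0 0 1]
T2·T1 = [1 0 0 -6; 0 1 0 -2; 1 0 1 -7; 0 0 0 1]
T3·…·T1 = [1 0 0 -6; 0 1 0 -2; 1 2 1 -11; 0 0 0 1]
T4·…·T1 = [-1 -4 -2 16; 0 1 0 -2; 1 2 1 -11; 0 0 0 1]
T5·…·T1 = [-1 -4 -2 16; -2 -3 -2 20; 1 2 1 -11; 0 0 0 1]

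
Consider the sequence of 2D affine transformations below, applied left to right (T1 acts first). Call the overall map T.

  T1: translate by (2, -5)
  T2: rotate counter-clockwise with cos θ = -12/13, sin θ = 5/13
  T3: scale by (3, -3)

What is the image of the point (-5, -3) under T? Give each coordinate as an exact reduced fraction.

T(p) = (228/13, -243/13)

T1 translate by (2, -5): (-5, -3) → (-3, -8)
T2 rotate counter-clockwise with cos θ = -12/13, sin θ = 5/13: (-3, -8) → (76/13, 81/13)
T3 scale by (3, -3): (76/13, 81/13) → (228/13, -243/13)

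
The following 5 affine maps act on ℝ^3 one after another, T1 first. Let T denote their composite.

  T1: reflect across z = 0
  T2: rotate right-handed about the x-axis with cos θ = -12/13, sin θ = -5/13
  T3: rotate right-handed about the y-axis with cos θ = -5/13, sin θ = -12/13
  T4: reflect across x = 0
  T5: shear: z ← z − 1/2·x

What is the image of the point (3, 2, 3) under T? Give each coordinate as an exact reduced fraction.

T(p) = (3, -3, 1/2)

T1 reflect across z = 0: (3, 2, 3) → (3, 2, -3)
T2 rotate right-handed about the x-axis with cos θ = -12/13, sin θ = -5/13: (3, 2, -3) → (3, -3, 2)
T3 rotate right-handed about the y-axis with cos θ = -5/13, sin θ = -12/13: (3, -3, 2) → (-3, -3, 2)
T4 reflect across x = 0: (-3, -3, 2) → (3, -3, 2)
T5 shear: z ← z − 1/2·x: (3, -3, 2) → (3, -3, 1/2)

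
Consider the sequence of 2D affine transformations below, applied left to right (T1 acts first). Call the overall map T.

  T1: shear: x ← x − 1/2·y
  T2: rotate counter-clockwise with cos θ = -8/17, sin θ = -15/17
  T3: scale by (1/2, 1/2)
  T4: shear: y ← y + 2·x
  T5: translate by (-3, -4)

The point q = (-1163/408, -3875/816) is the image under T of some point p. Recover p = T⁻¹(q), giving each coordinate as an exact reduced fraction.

T1 = [1 -1/2 0; 0 1 0; 0 0 1]
T2·T1 = [-8/17 19/17 0; -15/17 -1/34 0; 0 0 1]
T3·…·T1 = [-4/17 19/34 0; -15/34 -1/68 0; 0 0 1]
T4·…·T1 = [-4/17 19/34 0; -31/34 75/68 0; 0 0 1]
T5·…·T1 = [-4/17 19/34 -3; -31/34 75/68 -4; 0 0 1]
det M = 1/4; M⁻¹ = [75/17 -38/17 73/17; 62/17 -16/17 122/17; 0 0 1]
M⁻¹ · (-1163/408, -3875/816)ᵀ = (7/3, 5/4)ᵀ

p = (7/3, 5/4)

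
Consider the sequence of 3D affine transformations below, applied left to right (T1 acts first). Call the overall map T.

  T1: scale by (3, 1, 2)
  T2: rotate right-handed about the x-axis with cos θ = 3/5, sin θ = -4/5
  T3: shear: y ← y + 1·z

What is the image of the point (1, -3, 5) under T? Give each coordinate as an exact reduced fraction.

T(p) = (3, 73/5, 42/5)

T1 scale by (3, 1, 2): (1, -3, 5) → (3, -3, 10)
T2 rotate right-handed about the x-axis with cos θ = 3/5, sin θ = -4/5: (3, -3, 10) → (3, 31/5, 42/5)
T3 shear: y ← y + 1·z: (3, 31/5, 42/5) → (3, 73/5, 42/5)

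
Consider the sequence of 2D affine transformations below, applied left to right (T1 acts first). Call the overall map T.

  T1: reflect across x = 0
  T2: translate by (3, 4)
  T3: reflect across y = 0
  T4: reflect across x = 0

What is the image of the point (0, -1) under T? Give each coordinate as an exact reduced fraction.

T1 reflect across x = 0: (0, -1) → (0, -1)
T2 translate by (3, 4): (0, -1) → (3, 3)
T3 reflect across y = 0: (3, 3) → (3, -3)
T4 reflect across x = 0: (3, -3) → (-3, -3)

T(p) = (-3, -3)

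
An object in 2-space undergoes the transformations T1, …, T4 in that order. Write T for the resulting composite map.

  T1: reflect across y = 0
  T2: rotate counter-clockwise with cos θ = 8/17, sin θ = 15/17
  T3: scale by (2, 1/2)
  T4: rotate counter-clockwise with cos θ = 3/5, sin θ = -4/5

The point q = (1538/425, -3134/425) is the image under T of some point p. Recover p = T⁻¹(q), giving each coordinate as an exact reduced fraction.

p = (-4/5, 5)

T1 = [1 0 0; 0 -1 0; 0 0 1]
T2·T1 = [8/17 15/17 0; 15/17 -8/17 0; 0 0 1]
T3·…·T1 = [16/17 30/17 0; 15/34 -4/17 0; 0 0 1]
T4·…·T1 = [78/85 74/85 0; -83/170 -132/85 0; 0 0 1]
det M = -1; M⁻¹ = [132/85 74/85 0; -83/170 -78/85 0; 0 0 1]
M⁻¹ · (1538/425, -3134/425)ᵀ = (-4/5, 5)ᵀ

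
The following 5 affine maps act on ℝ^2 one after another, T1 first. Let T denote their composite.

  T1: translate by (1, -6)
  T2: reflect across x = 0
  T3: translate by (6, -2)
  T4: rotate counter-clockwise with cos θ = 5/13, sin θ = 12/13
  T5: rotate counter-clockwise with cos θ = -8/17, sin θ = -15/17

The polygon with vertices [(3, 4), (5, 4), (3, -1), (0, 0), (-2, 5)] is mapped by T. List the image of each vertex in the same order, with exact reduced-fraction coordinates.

image vertices: (-404/221, -902/221), (-684/221, -560/221), (-1259/221, -1602/221), (-668/221, -1975/221), (467/221, -1617/221)

T1 translate by (1, -6): (3, 4) → (4, -2); (5, 4) → (6, -2); (3, -1) → (4, -7); (0, 0) → (1, -6); (-2, 5) → (-1, -1)
T2 reflect across x = 0: (4, -2) → (-4, -2); (6, -2) → (-6, -2); (4, -7) → (-4, -7); (1, -6) → (-1, -6); (-1, -1) → (1, -1)
T3 translate by (6, -2): (-4, -2) → (2, -4); (-6, -2) → (0, -4); (-4, -7) → (2, -9); (-1, -6) → (5, -8); (1, -1) → (7, -3)
T4 rotate counter-clockwise with cos θ = 5/13, sin θ = 12/13: (2, -4) → (58/13, 4/13); (0, -4) → (48/13, -20/13); (2, -9) → (118/13, -21/13); (5, -8) → (121/13, 20/13); (7, -3) → (71/13, 69/13)
T5 rotate counter-clockwise with cos θ = -8/17, sin θ = -15/17: (58/13, 4/13) → (-404/221, -902/221); (48/13, -20/13) → (-684/221, -560/221); (118/13, -21/13) → (-1259/221, -1602/221); (121/13, 20/13) → (-668/221, -1975/221); (71/13, 69/13) → (467/221, -1617/221)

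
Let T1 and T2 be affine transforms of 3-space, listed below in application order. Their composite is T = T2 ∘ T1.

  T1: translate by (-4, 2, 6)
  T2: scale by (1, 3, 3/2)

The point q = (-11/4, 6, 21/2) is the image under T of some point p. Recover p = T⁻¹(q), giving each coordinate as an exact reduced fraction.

p = (5/4, 0, 1)

T1 = [1 0 0 -4; 0 1 0 2; 0 0 1 6; 0 0 0 1]
T2·T1 = [1 0 0 -4; 0 3 0 6; 0 0 3/2 9; 0 0 0 1]
det M = 9/2; M⁻¹ = [1 0 0 4; 0 1/3 0 -2; 0 0 2/3 -6; 0 0 0 1]
M⁻¹ · (-11/4, 6, 21/2)ᵀ = (5/4, 0, 1)ᵀ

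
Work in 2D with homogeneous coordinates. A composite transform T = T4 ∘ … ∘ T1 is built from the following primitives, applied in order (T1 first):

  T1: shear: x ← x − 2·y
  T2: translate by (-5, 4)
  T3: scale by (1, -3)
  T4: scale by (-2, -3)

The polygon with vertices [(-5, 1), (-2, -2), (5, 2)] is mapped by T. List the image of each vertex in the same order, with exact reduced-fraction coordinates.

image vertices: (24, 45), (6, 18), (8, 54)

T1 shear: x ← x − 2·y: (-5, 1) → (-7, 1); (-2, -2) → (2, -2); (5, 2) → (1, 2)
T2 translate by (-5, 4): (-7, 1) → (-12, 5); (2, -2) → (-3, 2); (1, 2) → (-4, 6)
T3 scale by (1, -3): (-12, 5) → (-12, -15); (-3, 2) → (-3, -6); (-4, 6) → (-4, -18)
T4 scale by (-2, -3): (-12, -15) → (24, 45); (-3, -6) → (6, 18); (-4, -18) → (8, 54)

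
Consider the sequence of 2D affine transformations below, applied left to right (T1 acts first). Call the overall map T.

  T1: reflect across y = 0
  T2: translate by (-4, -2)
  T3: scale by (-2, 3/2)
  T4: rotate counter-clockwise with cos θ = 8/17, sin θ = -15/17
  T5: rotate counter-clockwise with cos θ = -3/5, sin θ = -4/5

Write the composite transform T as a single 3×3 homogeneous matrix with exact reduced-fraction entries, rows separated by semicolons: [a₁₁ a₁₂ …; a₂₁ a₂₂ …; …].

T1 = [1 0 0; 0 -1 0; 0 0 1]
T2·T1 = [1 0 -4; 0 -1 -2; 0 0 1]
T3·…·T1 = [-2 0 8; 0 -3/2 -3; 0 0 1]
T4·…·T1 = [-16/17 -45/34 19/17; 30/17 -12/17 -144/17; 0 0 1]
T5·…·T1 = [168/85 39/170 -633/85; -26/85 126/85 356/85; 0 0 1]

T = [168/85 39/170 -633/85; -26/85 126/85 356/85; 0 0 1]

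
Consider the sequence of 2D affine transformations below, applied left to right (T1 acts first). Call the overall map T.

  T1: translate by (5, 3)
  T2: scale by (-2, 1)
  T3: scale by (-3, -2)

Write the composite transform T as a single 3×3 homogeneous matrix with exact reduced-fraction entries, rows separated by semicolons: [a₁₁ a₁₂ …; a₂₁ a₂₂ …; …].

T1 = [1 0 5; 0 1 3; 0 0 1]
T2·T1 = [-2 0 -10; 0 1 3; 0 0 1]
T3·…·T1 = [6 0 30; 0 -2 -6; 0 0 1]

T = [6 0 30; 0 -2 -6; 0 0 1]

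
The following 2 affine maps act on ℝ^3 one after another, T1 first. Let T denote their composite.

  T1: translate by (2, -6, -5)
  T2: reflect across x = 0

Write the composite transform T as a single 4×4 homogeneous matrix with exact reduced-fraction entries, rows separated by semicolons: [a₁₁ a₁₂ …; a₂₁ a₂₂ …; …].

T = [-1 0 0 -2; 0 1 0 -6; 0 0 1 -5; 0 0 0 1]

T1 = [1 0 0 2; 0 1 0 -6; 0 0 1 -5; 0 0 0 1]
T2·T1 = [-1 0 0 -2; 0 1 0 -6; 0 0 1 -5; 0 0 0 1]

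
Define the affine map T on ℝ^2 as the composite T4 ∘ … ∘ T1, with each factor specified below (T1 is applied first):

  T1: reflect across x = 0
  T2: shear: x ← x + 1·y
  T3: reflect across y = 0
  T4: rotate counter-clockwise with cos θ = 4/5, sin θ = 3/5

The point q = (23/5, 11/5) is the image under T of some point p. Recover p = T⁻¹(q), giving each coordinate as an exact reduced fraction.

T1 = [-1 0 0; 0 1 0; 0 0 1]
T2·T1 = [-1 1 0; 0 1 0; 0 0 1]
T3·…·T1 = [-1 1 0; 0 -1 0; 0 0 1]
T4·…·T1 = [-4/5 7/5 0; -3/5 -1/5 0; 0 0 1]
det M = 1; M⁻¹ = [-1/5 -7/5 0; 3/5 -4/5 0; 0 0 1]
M⁻¹ · (23/5, 11/5)ᵀ = (-4, 1)ᵀ

p = (-4, 1)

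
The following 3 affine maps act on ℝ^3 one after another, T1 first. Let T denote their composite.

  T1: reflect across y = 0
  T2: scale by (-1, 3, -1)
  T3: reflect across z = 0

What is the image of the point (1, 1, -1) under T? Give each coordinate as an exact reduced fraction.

T(p) = (-1, -3, -1)

T1 reflect across y = 0: (1, 1, -1) → (1, -1, -1)
T2 scale by (-1, 3, -1): (1, -1, -1) → (-1, -3, 1)
T3 reflect across z = 0: (-1, -3, 1) → (-1, -3, -1)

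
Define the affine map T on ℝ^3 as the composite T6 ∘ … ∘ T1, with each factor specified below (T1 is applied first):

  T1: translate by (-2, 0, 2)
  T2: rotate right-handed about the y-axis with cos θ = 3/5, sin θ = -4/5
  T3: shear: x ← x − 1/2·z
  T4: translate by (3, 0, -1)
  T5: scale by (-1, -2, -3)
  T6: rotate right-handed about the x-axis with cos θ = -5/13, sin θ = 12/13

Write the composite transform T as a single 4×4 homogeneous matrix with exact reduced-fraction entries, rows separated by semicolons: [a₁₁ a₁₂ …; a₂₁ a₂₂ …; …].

T = [-1/5 0 11/10 -2/5; 144/65 10/13 108/65 -252/65; 12/13 -24/13 9/13 -21/13; 0 0 0 1]

T1 = [1 0 0 -2; 0 1 0 0; 0 0 1 2; 0 0 0 1]
T2·T1 = [3/5 0 -4/5 -14/5; 0 1 0 0; 4/5 0 3/5 -2/5; 0 0 0 1]
T3·…·T1 = [1/5 0 -11/10 -13/5; 0 1 0 0; 4/5 0 3/5 -2/5; 0 0 0 1]
T4·…·T1 = [1/5 0 -11/10 2/5; 0 1 0 0; 4/5 0 3/5 -7/5; 0 0 0 1]
T5·…·T1 = [-1/5 0 11/10 -2/5; 0 -2 0 0; -12/5 0 -9/5 21/5; 0 0 0 1]
T6·…·T1 = [-1/5 0 11/10 -2/5; 144/65 10/13 108/65 -252/65; 12/13 -24/13 9/13 -21/13; 0 0 0 1]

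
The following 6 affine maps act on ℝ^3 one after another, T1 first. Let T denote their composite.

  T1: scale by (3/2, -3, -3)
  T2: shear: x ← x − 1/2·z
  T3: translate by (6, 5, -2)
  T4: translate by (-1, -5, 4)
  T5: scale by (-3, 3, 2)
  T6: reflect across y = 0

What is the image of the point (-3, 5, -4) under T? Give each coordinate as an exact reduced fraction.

T(p) = (33/2, 45, 28)

T1 scale by (3/2, -3, -3): (-3, 5, -4) → (-9/2, -15, 12)
T2 shear: x ← x − 1/2·z: (-9/2, -15, 12) → (-21/2, -15, 12)
T3 translate by (6, 5, -2): (-21/2, -15, 12) → (-9/2, -10, 10)
T4 translate by (-1, -5, 4): (-9/2, -10, 10) → (-11/2, -15, 14)
T5 scale by (-3, 3, 2): (-11/2, -15, 14) → (33/2, -45, 28)
T6 reflect across y = 0: (33/2, -45, 28) → (33/2, 45, 28)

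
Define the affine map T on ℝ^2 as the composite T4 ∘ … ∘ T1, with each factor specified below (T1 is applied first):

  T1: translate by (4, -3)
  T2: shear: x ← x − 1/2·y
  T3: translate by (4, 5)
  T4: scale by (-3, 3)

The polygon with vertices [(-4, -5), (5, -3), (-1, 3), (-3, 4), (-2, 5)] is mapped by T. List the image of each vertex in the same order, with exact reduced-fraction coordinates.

image vertices: (-24, -9), (-48, -3), (-21, 15), (-27/2, 18), (-15, 21)

T1 translate by (4, -3): (-4, -5) → (0, -8); (5, -3) → (9, -6); (-1, 3) → (3, 0); (-3, 4) → (1, 1); (-2, 5) → (2, 2)
T2 shear: x ← x − 1/2·y: (0, -8) → (4, -8); (9, -6) → (12, -6); (3, 0) → (3, 0); (1, 1) → (1/2, 1); (2, 2) → (1, 2)
T3 translate by (4, 5): (4, -8) → (8, -3); (12, -6) → (16, -1); (3, 0) → (7, 5); (1/2, 1) → (9/2, 6); (1, 2) → (5, 7)
T4 scale by (-3, 3): (8, -3) → (-24, -9); (16, -1) → (-48, -3); (7, 5) → (-21, 15); (9/2, 6) → (-27/2, 18); (5, 7) → (-15, 21)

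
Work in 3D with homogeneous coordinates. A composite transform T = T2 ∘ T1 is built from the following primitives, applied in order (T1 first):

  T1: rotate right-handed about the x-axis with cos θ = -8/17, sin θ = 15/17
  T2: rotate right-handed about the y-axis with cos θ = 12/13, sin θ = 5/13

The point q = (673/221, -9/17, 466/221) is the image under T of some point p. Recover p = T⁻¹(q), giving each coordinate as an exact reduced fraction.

T1 = [1 0 0 0; 0 -8/17 -15/17 0; 0 15/17 -8/17 0; 0 0 0 1]
T2·T1 = [12/13 75/221 -40/221 0; 0 -8/17 -15/17 0; -5/13 180/221 -96/221 0; 0 0 0 1]
det M = 1; M⁻¹ = [12/13 0 -5/13 0; 75/221 -8/17 180/221 0; -40/221 -15/17 -96/221 0; 0 0 0 1]
M⁻¹ · (673/221, -9/17, 466/221)ᵀ = (2, 3, -1)ᵀ

p = (2, 3, -1)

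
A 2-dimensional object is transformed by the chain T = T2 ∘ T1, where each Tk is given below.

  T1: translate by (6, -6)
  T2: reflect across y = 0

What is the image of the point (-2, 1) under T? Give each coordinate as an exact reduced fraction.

T1 translate by (6, -6): (-2, 1) → (4, -5)
T2 reflect across y = 0: (4, -5) → (4, 5)

T(p) = (4, 5)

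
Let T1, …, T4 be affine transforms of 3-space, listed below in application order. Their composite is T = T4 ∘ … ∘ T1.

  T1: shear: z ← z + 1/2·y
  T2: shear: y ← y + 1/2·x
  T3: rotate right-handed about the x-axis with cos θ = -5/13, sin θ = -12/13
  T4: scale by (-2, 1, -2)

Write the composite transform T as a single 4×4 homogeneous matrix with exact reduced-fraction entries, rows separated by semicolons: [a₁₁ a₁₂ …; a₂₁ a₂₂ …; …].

T = [-2 0 0 0; -5/26 1/13 12/13 0; 12/13 29/13 10/13 0; 0 0 0 1]

T1 = [1 0 0 0; 0 1 0 0; 0 1/2 1 0; 0 0 0 1]
T2·T1 = [1 0 0 0; 1/2 1 0 0; 0 1/2 1 0; 0 0 0 1]
T3·…·T1 = [1 0 0 0; -5/26 1/13 12/13 0; -6/13 -29/26 -5/13 0; 0 0 0 1]
T4·…·T1 = [-2 0 0 0; -5/26 1/13 12/13 0; 12/13 29/13 10/13 0; 0 0 0 1]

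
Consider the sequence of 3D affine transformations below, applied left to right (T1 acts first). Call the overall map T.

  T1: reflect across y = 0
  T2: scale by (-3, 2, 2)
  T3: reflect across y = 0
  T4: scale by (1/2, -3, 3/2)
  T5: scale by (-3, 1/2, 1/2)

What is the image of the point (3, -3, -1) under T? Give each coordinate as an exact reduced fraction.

T1 reflect across y = 0: (3, -3, -1) → (3, 3, -1)
T2 scale by (-3, 2, 2): (3, 3, -1) → (-9, 6, -2)
T3 reflect across y = 0: (-9, 6, -2) → (-9, -6, -2)
T4 scale by (1/2, -3, 3/2): (-9, -6, -2) → (-9/2, 18, -3)
T5 scale by (-3, 1/2, 1/2): (-9/2, 18, -3) → (27/2, 9, -3/2)

T(p) = (27/2, 9, -3/2)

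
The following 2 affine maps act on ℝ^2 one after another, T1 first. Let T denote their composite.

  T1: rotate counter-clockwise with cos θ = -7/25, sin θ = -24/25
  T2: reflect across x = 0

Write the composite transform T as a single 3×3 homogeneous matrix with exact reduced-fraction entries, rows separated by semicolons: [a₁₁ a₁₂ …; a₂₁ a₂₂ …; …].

T = [7/25 -24/25 0; -24/25 -7/25 0; 0 0 1]

T1 = [-7/25 24/25 0; -24/25 -7/25 0; 0 0 1]
T2·T1 = [7/25 -24/25 0; -24/25 -7/25 0; 0 0 1]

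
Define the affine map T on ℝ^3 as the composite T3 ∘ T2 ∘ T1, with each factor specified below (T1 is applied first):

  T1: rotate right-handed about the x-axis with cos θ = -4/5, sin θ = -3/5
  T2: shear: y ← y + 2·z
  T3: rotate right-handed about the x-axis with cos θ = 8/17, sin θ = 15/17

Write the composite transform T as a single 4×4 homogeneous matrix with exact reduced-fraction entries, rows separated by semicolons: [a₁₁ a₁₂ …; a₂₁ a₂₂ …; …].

T = [1 0 0 0; 0 -7/17 4/17 0; 0 -174/85 -107/85 0; 0 0 0 1]

T1 = [1 0 0 0; 0 -4/5 3/5 0; 0 -3/5 -4/5 0; 0 0 0 1]
T2·T1 = [1 0 0 0; 0 -2 -1 0; 0 -3/5 -4/5 0; 0 0 0 1]
T3·…·T1 = [1 0 0 0; 0 -7/17 4/17 0; 0 -174/85 -107/85 0; 0 0 0 1]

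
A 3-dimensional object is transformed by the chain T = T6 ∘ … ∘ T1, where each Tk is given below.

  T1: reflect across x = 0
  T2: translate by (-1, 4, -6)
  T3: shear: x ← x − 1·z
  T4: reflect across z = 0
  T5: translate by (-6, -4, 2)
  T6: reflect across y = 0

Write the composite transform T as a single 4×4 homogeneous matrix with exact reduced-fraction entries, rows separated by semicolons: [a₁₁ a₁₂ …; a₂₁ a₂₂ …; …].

T = [-1 0 -1 -1; 0 -1 0 0; 0 0 -1 8; 0 0 0 1]

T1 = [-1 0 0 0; 0 1 0 0; 0 0 1 0; 0 0 0 1]
T2·T1 = [-1 0 0 -1; 0 1 0 4; 0 0 1 -6; 0 0 0 1]
T3·…·T1 = [-1 0 -1 5; 0 1 0 4; 0 0 1 -6; 0 0 0 1]
T4·…·T1 = [-1 0 -1 5; 0 1 0 4; 0 0 -1 6; 0 0 0 1]
T5·…·T1 = [-1 0 -1 -1; 0 1 0 0; 0 0 -1 8; 0 0 0 1]
T6·…·T1 = [-1 0 -1 -1; 0 -1 0 0; 0 0 -1 8; 0 0 0 1]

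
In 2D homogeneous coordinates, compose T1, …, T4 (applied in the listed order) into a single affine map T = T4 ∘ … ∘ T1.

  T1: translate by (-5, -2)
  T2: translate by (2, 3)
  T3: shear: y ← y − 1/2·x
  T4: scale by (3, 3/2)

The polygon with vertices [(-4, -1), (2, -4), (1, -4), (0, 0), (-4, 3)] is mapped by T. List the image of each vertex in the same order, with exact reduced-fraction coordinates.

image vertices: (-21, 21/4), (-3, -15/4), (-6, -3), (-9, 15/4), (-21, 45/4)

T1 translate by (-5, -2): (-4, -1) → (-9, -3); (2, -4) → (-3, -6); (1, -4) → (-4, -6); (0, 0) → (-5, -2); (-4, 3) → (-9, 1)
T2 translate by (2, 3): (-9, -3) → (-7, 0); (-3, -6) → (-1, -3); (-4, -6) → (-2, -3); (-5, -2) → (-3, 1); (-9, 1) → (-7, 4)
T3 shear: y ← y − 1/2·x: (-7, 0) → (-7, 7/2); (-1, -3) → (-1, -5/2); (-2, -3) → (-2, -2); (-3, 1) → (-3, 5/2); (-7, 4) → (-7, 15/2)
T4 scale by (3, 3/2): (-7, 7/2) → (-21, 21/4); (-1, -5/2) → (-3, -15/4); (-2, -2) → (-6, -3); (-3, 5/2) → (-9, 15/4); (-7, 15/2) → (-21, 45/4)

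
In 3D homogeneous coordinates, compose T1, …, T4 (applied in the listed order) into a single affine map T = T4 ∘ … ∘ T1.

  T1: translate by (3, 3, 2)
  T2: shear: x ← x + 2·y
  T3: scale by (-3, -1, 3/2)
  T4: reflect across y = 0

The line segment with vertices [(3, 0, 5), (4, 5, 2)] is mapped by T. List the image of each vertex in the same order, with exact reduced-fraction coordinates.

T1 translate by (3, 3, 2): (3, 0, 5) → (6, 3, 7); (4, 5, 2) → (7, 8, 4)
T2 shear: x ← x + 2·y: (6, 3, 7) → (12, 3, 7); (7, 8, 4) → (23, 8, 4)
T3 scale by (-3, -1, 3/2): (12, 3, 7) → (-36, -3, 21/2); (23, 8, 4) → (-69, -8, 6)
T4 reflect across y = 0: (-36, -3, 21/2) → (-36, 3, 21/2); (-69, -8, 6) → (-69, 8, 6)

image vertices: (-36, 3, 21/2), (-69, 8, 6)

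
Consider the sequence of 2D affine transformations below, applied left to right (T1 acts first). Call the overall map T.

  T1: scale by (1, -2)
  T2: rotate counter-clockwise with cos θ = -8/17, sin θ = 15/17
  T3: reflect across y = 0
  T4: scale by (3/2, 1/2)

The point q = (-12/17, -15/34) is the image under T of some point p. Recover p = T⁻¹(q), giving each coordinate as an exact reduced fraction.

T1 = [1 0 0; 0 -2 0; 0 0 1]
T2·T1 = [-8/17 30/17 0; 15/17 16/17 0; 0 0 1]
T3·…·T1 = [-8/17 30/17 0; -15/17 -16/17 0; 0 0 1]
T4·…·T1 = [-12/17 45/17 0; -15/34 -8/17 0; 0 0 1]
det M = 3/2; M⁻¹ = [-16/51 -30/17 0; 5/17 -8/17 0; 0 0 1]
M⁻¹ · (-12/17, -15/34)ᵀ = (1, 0)ᵀ

p = (1, 0)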